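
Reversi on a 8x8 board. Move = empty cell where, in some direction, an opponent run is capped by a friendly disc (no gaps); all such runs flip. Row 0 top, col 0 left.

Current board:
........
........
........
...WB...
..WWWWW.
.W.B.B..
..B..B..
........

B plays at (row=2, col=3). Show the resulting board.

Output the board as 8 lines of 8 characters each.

Place B at (2,3); scan 8 dirs for brackets.
Dir NW: first cell '.' (not opp) -> no flip
Dir N: first cell '.' (not opp) -> no flip
Dir NE: first cell '.' (not opp) -> no flip
Dir W: first cell '.' (not opp) -> no flip
Dir E: first cell '.' (not opp) -> no flip
Dir SW: first cell '.' (not opp) -> no flip
Dir S: opp run (3,3) (4,3) capped by B -> flip
Dir SE: first cell 'B' (not opp) -> no flip
All flips: (3,3) (4,3)

Answer: ........
........
...B....
...BB...
..WBWWW.
.W.B.B..
..B..B..
........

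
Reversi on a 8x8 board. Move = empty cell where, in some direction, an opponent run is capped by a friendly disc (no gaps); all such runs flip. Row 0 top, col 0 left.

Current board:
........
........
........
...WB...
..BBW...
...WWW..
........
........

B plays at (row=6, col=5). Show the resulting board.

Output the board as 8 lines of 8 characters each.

Answer: ........
........
........
...WB...
..BBW...
...WBW..
.....B..
........

Derivation:
Place B at (6,5); scan 8 dirs for brackets.
Dir NW: opp run (5,4) capped by B -> flip
Dir N: opp run (5,5), next='.' -> no flip
Dir NE: first cell '.' (not opp) -> no flip
Dir W: first cell '.' (not opp) -> no flip
Dir E: first cell '.' (not opp) -> no flip
Dir SW: first cell '.' (not opp) -> no flip
Dir S: first cell '.' (not opp) -> no flip
Dir SE: first cell '.' (not opp) -> no flip
All flips: (5,4)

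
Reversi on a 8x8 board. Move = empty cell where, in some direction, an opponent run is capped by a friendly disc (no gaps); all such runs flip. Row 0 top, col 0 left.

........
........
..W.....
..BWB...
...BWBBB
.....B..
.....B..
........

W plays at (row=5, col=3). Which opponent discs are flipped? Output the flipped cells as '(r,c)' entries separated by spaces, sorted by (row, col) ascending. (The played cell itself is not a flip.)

Dir NW: first cell '.' (not opp) -> no flip
Dir N: opp run (4,3) capped by W -> flip
Dir NE: first cell 'W' (not opp) -> no flip
Dir W: first cell '.' (not opp) -> no flip
Dir E: first cell '.' (not opp) -> no flip
Dir SW: first cell '.' (not opp) -> no flip
Dir S: first cell '.' (not opp) -> no flip
Dir SE: first cell '.' (not opp) -> no flip

Answer: (4,3)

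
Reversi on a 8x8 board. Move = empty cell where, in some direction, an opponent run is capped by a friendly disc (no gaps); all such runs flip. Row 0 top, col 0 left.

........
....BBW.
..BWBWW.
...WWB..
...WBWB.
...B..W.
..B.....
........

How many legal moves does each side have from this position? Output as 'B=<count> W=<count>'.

Answer: B=9 W=13

Derivation:
-- B to move --
(0,5): no bracket -> illegal
(0,6): no bracket -> illegal
(0,7): no bracket -> illegal
(1,2): no bracket -> illegal
(1,3): flips 3 -> legal
(1,7): flips 2 -> legal
(2,7): flips 2 -> legal
(3,2): flips 3 -> legal
(3,6): flips 1 -> legal
(3,7): flips 1 -> legal
(4,2): flips 2 -> legal
(4,7): no bracket -> illegal
(5,2): no bracket -> illegal
(5,4): no bracket -> illegal
(5,5): flips 1 -> legal
(5,7): no bracket -> illegal
(6,5): no bracket -> illegal
(6,6): flips 1 -> legal
(6,7): no bracket -> illegal
B mobility = 9
-- W to move --
(0,3): flips 1 -> legal
(0,4): flips 3 -> legal
(0,5): flips 2 -> legal
(0,6): flips 2 -> legal
(1,1): flips 1 -> legal
(1,2): no bracket -> illegal
(1,3): flips 2 -> legal
(2,1): flips 1 -> legal
(3,1): no bracket -> illegal
(3,2): no bracket -> illegal
(3,6): flips 2 -> legal
(3,7): no bracket -> illegal
(4,2): no bracket -> illegal
(4,7): flips 1 -> legal
(5,1): no bracket -> illegal
(5,2): no bracket -> illegal
(5,4): flips 1 -> legal
(5,5): flips 1 -> legal
(5,7): no bracket -> illegal
(6,1): no bracket -> illegal
(6,3): flips 1 -> legal
(6,4): no bracket -> illegal
(7,1): flips 4 -> legal
(7,2): no bracket -> illegal
(7,3): no bracket -> illegal
W mobility = 13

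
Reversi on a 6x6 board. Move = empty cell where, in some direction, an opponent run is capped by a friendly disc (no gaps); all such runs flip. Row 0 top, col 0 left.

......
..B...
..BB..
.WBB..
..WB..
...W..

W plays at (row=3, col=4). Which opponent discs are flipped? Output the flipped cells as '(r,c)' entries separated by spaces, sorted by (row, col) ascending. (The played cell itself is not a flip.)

Dir NW: opp run (2,3) (1,2), next='.' -> no flip
Dir N: first cell '.' (not opp) -> no flip
Dir NE: first cell '.' (not opp) -> no flip
Dir W: opp run (3,3) (3,2) capped by W -> flip
Dir E: first cell '.' (not opp) -> no flip
Dir SW: opp run (4,3), next='.' -> no flip
Dir S: first cell '.' (not opp) -> no flip
Dir SE: first cell '.' (not opp) -> no flip

Answer: (3,2) (3,3)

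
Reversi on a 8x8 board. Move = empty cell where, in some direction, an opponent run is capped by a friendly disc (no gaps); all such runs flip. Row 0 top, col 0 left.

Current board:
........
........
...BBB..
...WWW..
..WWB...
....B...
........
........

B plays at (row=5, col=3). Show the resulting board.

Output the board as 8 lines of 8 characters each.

Place B at (5,3); scan 8 dirs for brackets.
Dir NW: opp run (4,2), next='.' -> no flip
Dir N: opp run (4,3) (3,3) capped by B -> flip
Dir NE: first cell 'B' (not opp) -> no flip
Dir W: first cell '.' (not opp) -> no flip
Dir E: first cell 'B' (not opp) -> no flip
Dir SW: first cell '.' (not opp) -> no flip
Dir S: first cell '.' (not opp) -> no flip
Dir SE: first cell '.' (not opp) -> no flip
All flips: (3,3) (4,3)

Answer: ........
........
...BBB..
...BWW..
..WBB...
...BB...
........
........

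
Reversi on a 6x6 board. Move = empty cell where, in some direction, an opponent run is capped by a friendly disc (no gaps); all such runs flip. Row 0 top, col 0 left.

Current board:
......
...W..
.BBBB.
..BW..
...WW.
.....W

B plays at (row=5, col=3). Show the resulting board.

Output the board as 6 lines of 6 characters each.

Place B at (5,3); scan 8 dirs for brackets.
Dir NW: first cell '.' (not opp) -> no flip
Dir N: opp run (4,3) (3,3) capped by B -> flip
Dir NE: opp run (4,4), next='.' -> no flip
Dir W: first cell '.' (not opp) -> no flip
Dir E: first cell '.' (not opp) -> no flip
Dir SW: edge -> no flip
Dir S: edge -> no flip
Dir SE: edge -> no flip
All flips: (3,3) (4,3)

Answer: ......
...W..
.BBBB.
..BB..
...BW.
...B.W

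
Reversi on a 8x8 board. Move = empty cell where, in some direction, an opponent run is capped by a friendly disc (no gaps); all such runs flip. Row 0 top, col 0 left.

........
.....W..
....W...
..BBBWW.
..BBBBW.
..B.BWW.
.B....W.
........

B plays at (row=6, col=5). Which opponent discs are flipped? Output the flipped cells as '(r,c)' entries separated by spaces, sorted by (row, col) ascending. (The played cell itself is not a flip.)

Dir NW: first cell 'B' (not opp) -> no flip
Dir N: opp run (5,5) capped by B -> flip
Dir NE: opp run (5,6), next='.' -> no flip
Dir W: first cell '.' (not opp) -> no flip
Dir E: opp run (6,6), next='.' -> no flip
Dir SW: first cell '.' (not opp) -> no flip
Dir S: first cell '.' (not opp) -> no flip
Dir SE: first cell '.' (not opp) -> no flip

Answer: (5,5)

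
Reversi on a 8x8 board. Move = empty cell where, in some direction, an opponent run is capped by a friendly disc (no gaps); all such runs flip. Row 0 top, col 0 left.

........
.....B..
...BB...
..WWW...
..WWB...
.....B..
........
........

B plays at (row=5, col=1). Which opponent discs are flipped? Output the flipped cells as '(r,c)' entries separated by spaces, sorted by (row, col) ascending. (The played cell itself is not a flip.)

Dir NW: first cell '.' (not opp) -> no flip
Dir N: first cell '.' (not opp) -> no flip
Dir NE: opp run (4,2) (3,3) capped by B -> flip
Dir W: first cell '.' (not opp) -> no flip
Dir E: first cell '.' (not opp) -> no flip
Dir SW: first cell '.' (not opp) -> no flip
Dir S: first cell '.' (not opp) -> no flip
Dir SE: first cell '.' (not opp) -> no flip

Answer: (3,3) (4,2)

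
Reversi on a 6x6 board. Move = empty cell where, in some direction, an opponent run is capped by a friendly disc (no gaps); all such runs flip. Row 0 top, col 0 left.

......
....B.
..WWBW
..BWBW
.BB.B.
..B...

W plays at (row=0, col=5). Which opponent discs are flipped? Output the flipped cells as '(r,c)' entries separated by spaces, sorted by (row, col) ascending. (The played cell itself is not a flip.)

Answer: (1,4)

Derivation:
Dir NW: edge -> no flip
Dir N: edge -> no flip
Dir NE: edge -> no flip
Dir W: first cell '.' (not opp) -> no flip
Dir E: edge -> no flip
Dir SW: opp run (1,4) capped by W -> flip
Dir S: first cell '.' (not opp) -> no flip
Dir SE: edge -> no flip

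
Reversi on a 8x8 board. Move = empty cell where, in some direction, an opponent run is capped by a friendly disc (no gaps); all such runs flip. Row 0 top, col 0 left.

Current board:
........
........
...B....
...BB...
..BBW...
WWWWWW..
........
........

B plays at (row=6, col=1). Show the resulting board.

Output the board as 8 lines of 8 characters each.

Answer: ........
........
...B....
...BB...
..BBW...
WWBWWW..
.B......
........

Derivation:
Place B at (6,1); scan 8 dirs for brackets.
Dir NW: opp run (5,0), next=edge -> no flip
Dir N: opp run (5,1), next='.' -> no flip
Dir NE: opp run (5,2) capped by B -> flip
Dir W: first cell '.' (not opp) -> no flip
Dir E: first cell '.' (not opp) -> no flip
Dir SW: first cell '.' (not opp) -> no flip
Dir S: first cell '.' (not opp) -> no flip
Dir SE: first cell '.' (not opp) -> no flip
All flips: (5,2)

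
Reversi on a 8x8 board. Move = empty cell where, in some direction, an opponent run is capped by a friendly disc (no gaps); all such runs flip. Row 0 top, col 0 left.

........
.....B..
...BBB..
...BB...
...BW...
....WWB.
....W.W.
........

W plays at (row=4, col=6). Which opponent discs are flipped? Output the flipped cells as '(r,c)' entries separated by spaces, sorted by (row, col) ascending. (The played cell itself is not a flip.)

Answer: (5,6)

Derivation:
Dir NW: first cell '.' (not opp) -> no flip
Dir N: first cell '.' (not opp) -> no flip
Dir NE: first cell '.' (not opp) -> no flip
Dir W: first cell '.' (not opp) -> no flip
Dir E: first cell '.' (not opp) -> no flip
Dir SW: first cell 'W' (not opp) -> no flip
Dir S: opp run (5,6) capped by W -> flip
Dir SE: first cell '.' (not opp) -> no flip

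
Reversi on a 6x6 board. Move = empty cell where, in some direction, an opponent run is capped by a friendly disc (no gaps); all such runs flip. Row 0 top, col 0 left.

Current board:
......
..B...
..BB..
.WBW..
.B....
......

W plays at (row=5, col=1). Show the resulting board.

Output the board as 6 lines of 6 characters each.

Place W at (5,1); scan 8 dirs for brackets.
Dir NW: first cell '.' (not opp) -> no flip
Dir N: opp run (4,1) capped by W -> flip
Dir NE: first cell '.' (not opp) -> no flip
Dir W: first cell '.' (not opp) -> no flip
Dir E: first cell '.' (not opp) -> no flip
Dir SW: edge -> no flip
Dir S: edge -> no flip
Dir SE: edge -> no flip
All flips: (4,1)

Answer: ......
..B...
..BB..
.WBW..
.W....
.W....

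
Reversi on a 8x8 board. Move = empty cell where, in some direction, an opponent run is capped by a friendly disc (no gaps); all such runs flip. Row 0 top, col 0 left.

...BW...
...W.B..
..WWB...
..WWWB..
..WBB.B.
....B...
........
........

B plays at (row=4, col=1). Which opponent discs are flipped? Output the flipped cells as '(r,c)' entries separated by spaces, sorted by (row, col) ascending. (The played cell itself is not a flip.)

Answer: (4,2)

Derivation:
Dir NW: first cell '.' (not opp) -> no flip
Dir N: first cell '.' (not opp) -> no flip
Dir NE: opp run (3,2) (2,3), next='.' -> no flip
Dir W: first cell '.' (not opp) -> no flip
Dir E: opp run (4,2) capped by B -> flip
Dir SW: first cell '.' (not opp) -> no flip
Dir S: first cell '.' (not opp) -> no flip
Dir SE: first cell '.' (not opp) -> no flip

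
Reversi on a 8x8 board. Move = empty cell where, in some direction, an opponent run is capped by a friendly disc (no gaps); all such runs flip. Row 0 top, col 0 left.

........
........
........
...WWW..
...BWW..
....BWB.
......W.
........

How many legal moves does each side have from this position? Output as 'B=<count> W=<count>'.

Answer: B=6 W=8

Derivation:
-- B to move --
(2,2): no bracket -> illegal
(2,3): flips 3 -> legal
(2,4): flips 2 -> legal
(2,5): flips 1 -> legal
(2,6): no bracket -> illegal
(3,2): no bracket -> illegal
(3,6): flips 1 -> legal
(4,2): no bracket -> illegal
(4,6): flips 2 -> legal
(5,3): no bracket -> illegal
(5,7): no bracket -> illegal
(6,4): no bracket -> illegal
(6,5): no bracket -> illegal
(6,7): no bracket -> illegal
(7,5): no bracket -> illegal
(7,6): flips 1 -> legal
(7,7): no bracket -> illegal
B mobility = 6
-- W to move --
(3,2): no bracket -> illegal
(4,2): flips 1 -> legal
(4,6): flips 1 -> legal
(4,7): no bracket -> illegal
(5,2): flips 1 -> legal
(5,3): flips 2 -> legal
(5,7): flips 1 -> legal
(6,3): flips 1 -> legal
(6,4): flips 1 -> legal
(6,5): no bracket -> illegal
(6,7): flips 1 -> legal
W mobility = 8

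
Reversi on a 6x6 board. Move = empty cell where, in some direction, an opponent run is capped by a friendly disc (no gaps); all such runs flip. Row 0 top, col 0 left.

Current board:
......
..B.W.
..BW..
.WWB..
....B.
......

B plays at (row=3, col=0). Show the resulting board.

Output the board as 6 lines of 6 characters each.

Answer: ......
..B.W.
..BW..
BBBB..
....B.
......

Derivation:
Place B at (3,0); scan 8 dirs for brackets.
Dir NW: edge -> no flip
Dir N: first cell '.' (not opp) -> no flip
Dir NE: first cell '.' (not opp) -> no flip
Dir W: edge -> no flip
Dir E: opp run (3,1) (3,2) capped by B -> flip
Dir SW: edge -> no flip
Dir S: first cell '.' (not opp) -> no flip
Dir SE: first cell '.' (not opp) -> no flip
All flips: (3,1) (3,2)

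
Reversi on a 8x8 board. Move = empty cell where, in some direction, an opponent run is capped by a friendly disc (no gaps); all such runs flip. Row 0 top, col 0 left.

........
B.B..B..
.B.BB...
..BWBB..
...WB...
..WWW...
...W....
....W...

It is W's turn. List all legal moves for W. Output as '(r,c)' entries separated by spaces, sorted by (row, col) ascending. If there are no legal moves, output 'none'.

Answer: (0,6) (1,3) (1,4) (2,5) (2,6) (3,1) (3,6) (4,5) (5,5)

Derivation:
(0,0): no bracket -> illegal
(0,1): no bracket -> illegal
(0,2): no bracket -> illegal
(0,3): no bracket -> illegal
(0,4): no bracket -> illegal
(0,5): no bracket -> illegal
(0,6): flips 2 -> legal
(1,1): no bracket -> illegal
(1,3): flips 1 -> legal
(1,4): flips 3 -> legal
(1,6): no bracket -> illegal
(2,0): no bracket -> illegal
(2,2): no bracket -> illegal
(2,5): flips 1 -> legal
(2,6): flips 2 -> legal
(3,0): no bracket -> illegal
(3,1): flips 1 -> legal
(3,6): flips 2 -> legal
(4,1): no bracket -> illegal
(4,2): no bracket -> illegal
(4,5): flips 1 -> legal
(4,6): no bracket -> illegal
(5,5): flips 1 -> legal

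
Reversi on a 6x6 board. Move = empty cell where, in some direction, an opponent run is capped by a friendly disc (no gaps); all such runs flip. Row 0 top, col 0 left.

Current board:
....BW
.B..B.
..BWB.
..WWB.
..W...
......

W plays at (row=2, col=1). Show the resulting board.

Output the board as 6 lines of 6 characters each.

Answer: ....BW
.B..B.
.WWWB.
..WWB.
..W...
......

Derivation:
Place W at (2,1); scan 8 dirs for brackets.
Dir NW: first cell '.' (not opp) -> no flip
Dir N: opp run (1,1), next='.' -> no flip
Dir NE: first cell '.' (not opp) -> no flip
Dir W: first cell '.' (not opp) -> no flip
Dir E: opp run (2,2) capped by W -> flip
Dir SW: first cell '.' (not opp) -> no flip
Dir S: first cell '.' (not opp) -> no flip
Dir SE: first cell 'W' (not opp) -> no flip
All flips: (2,2)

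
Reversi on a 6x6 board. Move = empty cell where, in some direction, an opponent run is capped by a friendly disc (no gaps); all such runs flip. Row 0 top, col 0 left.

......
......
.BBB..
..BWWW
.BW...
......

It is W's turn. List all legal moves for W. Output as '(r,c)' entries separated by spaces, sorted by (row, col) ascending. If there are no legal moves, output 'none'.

(1,0): no bracket -> illegal
(1,1): flips 1 -> legal
(1,2): flips 3 -> legal
(1,3): flips 1 -> legal
(1,4): no bracket -> illegal
(2,0): no bracket -> illegal
(2,4): no bracket -> illegal
(3,0): no bracket -> illegal
(3,1): flips 1 -> legal
(4,0): flips 1 -> legal
(4,3): no bracket -> illegal
(5,0): no bracket -> illegal
(5,1): no bracket -> illegal
(5,2): no bracket -> illegal

Answer: (1,1) (1,2) (1,3) (3,1) (4,0)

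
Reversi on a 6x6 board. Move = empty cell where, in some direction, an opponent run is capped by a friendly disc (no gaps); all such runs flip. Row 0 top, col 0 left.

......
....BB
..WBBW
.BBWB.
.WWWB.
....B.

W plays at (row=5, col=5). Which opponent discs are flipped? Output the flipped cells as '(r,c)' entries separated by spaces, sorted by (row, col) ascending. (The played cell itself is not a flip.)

Dir NW: opp run (4,4) capped by W -> flip
Dir N: first cell '.' (not opp) -> no flip
Dir NE: edge -> no flip
Dir W: opp run (5,4), next='.' -> no flip
Dir E: edge -> no flip
Dir SW: edge -> no flip
Dir S: edge -> no flip
Dir SE: edge -> no flip

Answer: (4,4)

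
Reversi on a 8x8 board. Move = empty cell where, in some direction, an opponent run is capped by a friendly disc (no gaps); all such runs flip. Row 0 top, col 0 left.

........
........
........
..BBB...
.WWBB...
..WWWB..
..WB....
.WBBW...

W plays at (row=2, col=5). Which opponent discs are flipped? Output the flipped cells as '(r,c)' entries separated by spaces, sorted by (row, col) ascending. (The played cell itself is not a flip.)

Answer: (3,4) (4,3)

Derivation:
Dir NW: first cell '.' (not opp) -> no flip
Dir N: first cell '.' (not opp) -> no flip
Dir NE: first cell '.' (not opp) -> no flip
Dir W: first cell '.' (not opp) -> no flip
Dir E: first cell '.' (not opp) -> no flip
Dir SW: opp run (3,4) (4,3) capped by W -> flip
Dir S: first cell '.' (not opp) -> no flip
Dir SE: first cell '.' (not opp) -> no flip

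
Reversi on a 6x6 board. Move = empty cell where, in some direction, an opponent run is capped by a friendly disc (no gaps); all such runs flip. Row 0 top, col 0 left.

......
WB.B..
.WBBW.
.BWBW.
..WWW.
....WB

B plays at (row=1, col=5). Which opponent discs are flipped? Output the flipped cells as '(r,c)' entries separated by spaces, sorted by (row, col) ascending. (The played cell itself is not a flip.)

Answer: (2,4)

Derivation:
Dir NW: first cell '.' (not opp) -> no flip
Dir N: first cell '.' (not opp) -> no flip
Dir NE: edge -> no flip
Dir W: first cell '.' (not opp) -> no flip
Dir E: edge -> no flip
Dir SW: opp run (2,4) capped by B -> flip
Dir S: first cell '.' (not opp) -> no flip
Dir SE: edge -> no flip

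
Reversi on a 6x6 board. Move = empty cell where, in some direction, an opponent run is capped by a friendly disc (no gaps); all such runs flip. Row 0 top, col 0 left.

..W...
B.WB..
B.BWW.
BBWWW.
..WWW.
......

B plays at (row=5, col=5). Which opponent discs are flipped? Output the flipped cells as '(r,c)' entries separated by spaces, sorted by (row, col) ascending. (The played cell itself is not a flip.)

Answer: (3,3) (4,4)

Derivation:
Dir NW: opp run (4,4) (3,3) capped by B -> flip
Dir N: first cell '.' (not opp) -> no flip
Dir NE: edge -> no flip
Dir W: first cell '.' (not opp) -> no flip
Dir E: edge -> no flip
Dir SW: edge -> no flip
Dir S: edge -> no flip
Dir SE: edge -> no flip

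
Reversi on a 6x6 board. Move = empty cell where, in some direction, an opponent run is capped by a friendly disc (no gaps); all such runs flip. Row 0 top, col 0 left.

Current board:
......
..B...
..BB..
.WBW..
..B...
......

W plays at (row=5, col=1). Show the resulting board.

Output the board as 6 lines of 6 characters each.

Place W at (5,1); scan 8 dirs for brackets.
Dir NW: first cell '.' (not opp) -> no flip
Dir N: first cell '.' (not opp) -> no flip
Dir NE: opp run (4,2) capped by W -> flip
Dir W: first cell '.' (not opp) -> no flip
Dir E: first cell '.' (not opp) -> no flip
Dir SW: edge -> no flip
Dir S: edge -> no flip
Dir SE: edge -> no flip
All flips: (4,2)

Answer: ......
..B...
..BB..
.WBW..
..W...
.W....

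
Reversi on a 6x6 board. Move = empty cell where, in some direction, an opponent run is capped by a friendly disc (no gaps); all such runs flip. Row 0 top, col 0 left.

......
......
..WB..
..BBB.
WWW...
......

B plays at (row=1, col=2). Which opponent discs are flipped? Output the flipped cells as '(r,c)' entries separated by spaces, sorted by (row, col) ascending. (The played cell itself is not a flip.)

Answer: (2,2)

Derivation:
Dir NW: first cell '.' (not opp) -> no flip
Dir N: first cell '.' (not opp) -> no flip
Dir NE: first cell '.' (not opp) -> no flip
Dir W: first cell '.' (not opp) -> no flip
Dir E: first cell '.' (not opp) -> no flip
Dir SW: first cell '.' (not opp) -> no flip
Dir S: opp run (2,2) capped by B -> flip
Dir SE: first cell 'B' (not opp) -> no flip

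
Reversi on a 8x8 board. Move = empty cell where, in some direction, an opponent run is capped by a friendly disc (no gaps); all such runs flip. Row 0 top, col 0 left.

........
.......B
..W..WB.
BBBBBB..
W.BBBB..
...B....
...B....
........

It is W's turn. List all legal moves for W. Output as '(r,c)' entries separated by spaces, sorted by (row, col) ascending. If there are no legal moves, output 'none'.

(0,6): no bracket -> illegal
(0,7): no bracket -> illegal
(1,5): no bracket -> illegal
(1,6): no bracket -> illegal
(2,0): flips 1 -> legal
(2,1): no bracket -> illegal
(2,3): no bracket -> illegal
(2,4): no bracket -> illegal
(2,7): flips 1 -> legal
(3,6): no bracket -> illegal
(3,7): no bracket -> illegal
(4,1): no bracket -> illegal
(4,6): no bracket -> illegal
(5,1): no bracket -> illegal
(5,2): flips 4 -> legal
(5,4): no bracket -> illegal
(5,5): flips 4 -> legal
(5,6): no bracket -> illegal
(6,2): no bracket -> illegal
(6,4): no bracket -> illegal
(7,2): no bracket -> illegal
(7,3): no bracket -> illegal
(7,4): no bracket -> illegal

Answer: (2,0) (2,7) (5,2) (5,5)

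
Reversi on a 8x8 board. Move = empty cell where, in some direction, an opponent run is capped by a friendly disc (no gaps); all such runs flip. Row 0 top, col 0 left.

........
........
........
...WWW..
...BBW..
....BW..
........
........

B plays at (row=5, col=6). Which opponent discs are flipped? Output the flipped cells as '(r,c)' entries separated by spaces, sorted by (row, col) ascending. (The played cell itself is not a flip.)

Answer: (5,5)

Derivation:
Dir NW: opp run (4,5) (3,4), next='.' -> no flip
Dir N: first cell '.' (not opp) -> no flip
Dir NE: first cell '.' (not opp) -> no flip
Dir W: opp run (5,5) capped by B -> flip
Dir E: first cell '.' (not opp) -> no flip
Dir SW: first cell '.' (not opp) -> no flip
Dir S: first cell '.' (not opp) -> no flip
Dir SE: first cell '.' (not opp) -> no flip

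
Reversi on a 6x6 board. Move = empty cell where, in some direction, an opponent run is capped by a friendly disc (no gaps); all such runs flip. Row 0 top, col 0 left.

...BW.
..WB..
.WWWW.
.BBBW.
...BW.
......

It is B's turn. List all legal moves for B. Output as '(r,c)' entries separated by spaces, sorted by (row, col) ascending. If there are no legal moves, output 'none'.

(0,1): no bracket -> illegal
(0,2): flips 2 -> legal
(0,5): flips 1 -> legal
(1,0): flips 1 -> legal
(1,1): flips 3 -> legal
(1,4): flips 1 -> legal
(1,5): flips 1 -> legal
(2,0): no bracket -> illegal
(2,5): flips 1 -> legal
(3,0): flips 2 -> legal
(3,5): flips 2 -> legal
(4,5): flips 1 -> legal
(5,3): no bracket -> illegal
(5,4): no bracket -> illegal
(5,5): flips 1 -> legal

Answer: (0,2) (0,5) (1,0) (1,1) (1,4) (1,5) (2,5) (3,0) (3,5) (4,5) (5,5)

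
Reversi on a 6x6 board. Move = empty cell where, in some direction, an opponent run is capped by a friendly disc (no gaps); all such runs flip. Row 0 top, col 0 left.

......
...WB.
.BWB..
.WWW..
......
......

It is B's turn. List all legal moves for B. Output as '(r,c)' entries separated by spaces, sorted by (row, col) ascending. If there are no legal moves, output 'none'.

Answer: (0,3) (1,2) (4,1) (4,3)

Derivation:
(0,2): no bracket -> illegal
(0,3): flips 1 -> legal
(0,4): no bracket -> illegal
(1,1): no bracket -> illegal
(1,2): flips 1 -> legal
(2,0): no bracket -> illegal
(2,4): no bracket -> illegal
(3,0): no bracket -> illegal
(3,4): no bracket -> illegal
(4,0): no bracket -> illegal
(4,1): flips 2 -> legal
(4,2): no bracket -> illegal
(4,3): flips 2 -> legal
(4,4): no bracket -> illegal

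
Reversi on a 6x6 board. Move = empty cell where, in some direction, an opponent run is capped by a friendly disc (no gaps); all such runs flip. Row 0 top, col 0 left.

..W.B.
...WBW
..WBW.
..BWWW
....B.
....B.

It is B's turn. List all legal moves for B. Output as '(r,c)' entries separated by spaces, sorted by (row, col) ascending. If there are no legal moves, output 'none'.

Answer: (0,3) (1,1) (1,2) (2,1) (2,5) (3,1) (4,3) (4,5)

Derivation:
(0,1): no bracket -> illegal
(0,3): flips 1 -> legal
(0,5): no bracket -> illegal
(1,1): flips 2 -> legal
(1,2): flips 2 -> legal
(2,1): flips 1 -> legal
(2,5): flips 1 -> legal
(3,1): flips 2 -> legal
(4,2): no bracket -> illegal
(4,3): flips 1 -> legal
(4,5): flips 1 -> legal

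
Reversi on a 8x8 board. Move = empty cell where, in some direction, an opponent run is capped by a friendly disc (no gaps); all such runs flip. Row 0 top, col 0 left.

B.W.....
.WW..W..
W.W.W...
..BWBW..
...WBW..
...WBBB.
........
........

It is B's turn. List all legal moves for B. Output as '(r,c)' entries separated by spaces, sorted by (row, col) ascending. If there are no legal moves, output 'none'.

Answer: (1,4) (2,5) (2,6) (3,6) (4,2) (4,6) (5,2) (6,2)

Derivation:
(0,1): no bracket -> illegal
(0,3): no bracket -> illegal
(0,4): no bracket -> illegal
(0,5): no bracket -> illegal
(0,6): no bracket -> illegal
(1,0): no bracket -> illegal
(1,3): no bracket -> illegal
(1,4): flips 1 -> legal
(1,6): no bracket -> illegal
(2,1): no bracket -> illegal
(2,3): no bracket -> illegal
(2,5): flips 2 -> legal
(2,6): flips 1 -> legal
(3,0): no bracket -> illegal
(3,1): no bracket -> illegal
(3,6): flips 2 -> legal
(4,2): flips 1 -> legal
(4,6): flips 1 -> legal
(5,2): flips 2 -> legal
(6,2): flips 1 -> legal
(6,3): no bracket -> illegal
(6,4): no bracket -> illegal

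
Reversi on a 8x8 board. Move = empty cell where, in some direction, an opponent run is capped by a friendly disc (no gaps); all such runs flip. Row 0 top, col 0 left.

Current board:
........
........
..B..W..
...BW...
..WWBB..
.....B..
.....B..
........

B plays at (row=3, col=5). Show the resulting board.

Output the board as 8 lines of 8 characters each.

Place B at (3,5); scan 8 dirs for brackets.
Dir NW: first cell '.' (not opp) -> no flip
Dir N: opp run (2,5), next='.' -> no flip
Dir NE: first cell '.' (not opp) -> no flip
Dir W: opp run (3,4) capped by B -> flip
Dir E: first cell '.' (not opp) -> no flip
Dir SW: first cell 'B' (not opp) -> no flip
Dir S: first cell 'B' (not opp) -> no flip
Dir SE: first cell '.' (not opp) -> no flip
All flips: (3,4)

Answer: ........
........
..B..W..
...BBB..
..WWBB..
.....B..
.....B..
........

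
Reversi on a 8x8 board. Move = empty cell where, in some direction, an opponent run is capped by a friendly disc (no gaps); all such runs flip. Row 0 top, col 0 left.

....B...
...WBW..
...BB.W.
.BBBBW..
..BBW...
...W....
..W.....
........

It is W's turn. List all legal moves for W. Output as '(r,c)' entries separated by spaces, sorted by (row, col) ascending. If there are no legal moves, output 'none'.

Answer: (2,0) (2,2) (3,0) (4,1) (5,1)

Derivation:
(0,3): no bracket -> illegal
(0,5): no bracket -> illegal
(1,2): no bracket -> illegal
(2,0): flips 2 -> legal
(2,1): no bracket -> illegal
(2,2): flips 1 -> legal
(2,5): no bracket -> illegal
(3,0): flips 4 -> legal
(4,0): no bracket -> illegal
(4,1): flips 2 -> legal
(4,5): no bracket -> illegal
(5,1): flips 3 -> legal
(5,2): no bracket -> illegal
(5,4): no bracket -> illegal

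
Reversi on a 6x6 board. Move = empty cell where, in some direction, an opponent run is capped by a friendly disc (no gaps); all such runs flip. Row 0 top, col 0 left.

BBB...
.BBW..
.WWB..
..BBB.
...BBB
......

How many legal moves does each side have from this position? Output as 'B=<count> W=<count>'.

Answer: B=7 W=7

Derivation:
-- B to move --
(0,3): flips 1 -> legal
(0,4): no bracket -> illegal
(1,0): flips 1 -> legal
(1,4): flips 1 -> legal
(2,0): flips 2 -> legal
(2,4): flips 1 -> legal
(3,0): flips 1 -> legal
(3,1): flips 1 -> legal
B mobility = 7
-- W to move --
(0,3): flips 1 -> legal
(1,0): flips 2 -> legal
(1,4): no bracket -> illegal
(2,0): no bracket -> illegal
(2,4): flips 1 -> legal
(2,5): no bracket -> illegal
(3,1): no bracket -> illegal
(3,5): no bracket -> illegal
(4,1): no bracket -> illegal
(4,2): flips 1 -> legal
(5,2): no bracket -> illegal
(5,3): flips 3 -> legal
(5,4): flips 2 -> legal
(5,5): flips 2 -> legal
W mobility = 7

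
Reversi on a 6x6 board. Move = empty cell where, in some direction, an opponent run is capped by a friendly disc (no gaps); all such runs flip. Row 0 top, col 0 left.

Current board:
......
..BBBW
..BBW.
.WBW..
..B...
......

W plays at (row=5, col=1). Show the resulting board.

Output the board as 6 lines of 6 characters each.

Place W at (5,1); scan 8 dirs for brackets.
Dir NW: first cell '.' (not opp) -> no flip
Dir N: first cell '.' (not opp) -> no flip
Dir NE: opp run (4,2) capped by W -> flip
Dir W: first cell '.' (not opp) -> no flip
Dir E: first cell '.' (not opp) -> no flip
Dir SW: edge -> no flip
Dir S: edge -> no flip
Dir SE: edge -> no flip
All flips: (4,2)

Answer: ......
..BBBW
..BBW.
.WBW..
..W...
.W....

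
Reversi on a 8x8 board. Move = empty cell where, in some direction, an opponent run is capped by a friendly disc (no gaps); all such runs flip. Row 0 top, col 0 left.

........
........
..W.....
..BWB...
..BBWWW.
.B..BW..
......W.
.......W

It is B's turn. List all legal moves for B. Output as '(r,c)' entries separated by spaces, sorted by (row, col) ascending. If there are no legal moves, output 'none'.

(1,1): no bracket -> illegal
(1,2): flips 1 -> legal
(1,3): no bracket -> illegal
(2,1): no bracket -> illegal
(2,3): flips 1 -> legal
(2,4): flips 1 -> legal
(3,1): no bracket -> illegal
(3,5): no bracket -> illegal
(3,6): flips 1 -> legal
(3,7): no bracket -> illegal
(4,7): flips 3 -> legal
(5,3): no bracket -> illegal
(5,6): flips 2 -> legal
(5,7): no bracket -> illegal
(6,4): no bracket -> illegal
(6,5): no bracket -> illegal
(6,7): no bracket -> illegal
(7,5): no bracket -> illegal
(7,6): no bracket -> illegal

Answer: (1,2) (2,3) (2,4) (3,6) (4,7) (5,6)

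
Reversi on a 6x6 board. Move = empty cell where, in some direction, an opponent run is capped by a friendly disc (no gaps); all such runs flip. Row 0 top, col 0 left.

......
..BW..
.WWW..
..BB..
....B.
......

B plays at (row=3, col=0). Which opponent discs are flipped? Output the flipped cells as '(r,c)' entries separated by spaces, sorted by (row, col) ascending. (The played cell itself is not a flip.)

Answer: (2,1)

Derivation:
Dir NW: edge -> no flip
Dir N: first cell '.' (not opp) -> no flip
Dir NE: opp run (2,1) capped by B -> flip
Dir W: edge -> no flip
Dir E: first cell '.' (not opp) -> no flip
Dir SW: edge -> no flip
Dir S: first cell '.' (not opp) -> no flip
Dir SE: first cell '.' (not opp) -> no flip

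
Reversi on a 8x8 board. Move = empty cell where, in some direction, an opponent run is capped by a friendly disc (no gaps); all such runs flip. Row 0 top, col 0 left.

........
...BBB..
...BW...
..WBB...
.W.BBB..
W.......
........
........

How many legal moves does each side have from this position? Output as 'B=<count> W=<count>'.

Answer: B=4 W=8

Derivation:
-- B to move --
(2,1): flips 1 -> legal
(2,2): no bracket -> illegal
(2,5): flips 1 -> legal
(3,0): no bracket -> illegal
(3,1): flips 1 -> legal
(3,5): flips 1 -> legal
(4,0): no bracket -> illegal
(4,2): no bracket -> illegal
(5,1): no bracket -> illegal
(5,2): no bracket -> illegal
(6,0): no bracket -> illegal
(6,1): no bracket -> illegal
B mobility = 4
-- W to move --
(0,2): flips 1 -> legal
(0,3): no bracket -> illegal
(0,4): flips 1 -> legal
(0,5): flips 2 -> legal
(0,6): flips 1 -> legal
(1,2): no bracket -> illegal
(1,6): no bracket -> illegal
(2,2): flips 1 -> legal
(2,5): no bracket -> illegal
(2,6): no bracket -> illegal
(3,5): flips 2 -> legal
(3,6): no bracket -> illegal
(4,2): flips 1 -> legal
(4,6): no bracket -> illegal
(5,2): no bracket -> illegal
(5,3): no bracket -> illegal
(5,4): flips 3 -> legal
(5,5): no bracket -> illegal
(5,6): no bracket -> illegal
W mobility = 8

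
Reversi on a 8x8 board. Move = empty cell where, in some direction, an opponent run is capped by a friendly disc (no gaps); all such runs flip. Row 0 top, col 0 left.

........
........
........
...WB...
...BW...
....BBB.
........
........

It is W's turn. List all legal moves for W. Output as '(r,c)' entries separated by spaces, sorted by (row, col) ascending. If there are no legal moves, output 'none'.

(2,3): no bracket -> illegal
(2,4): flips 1 -> legal
(2,5): no bracket -> illegal
(3,2): no bracket -> illegal
(3,5): flips 1 -> legal
(4,2): flips 1 -> legal
(4,5): no bracket -> illegal
(4,6): no bracket -> illegal
(4,7): no bracket -> illegal
(5,2): no bracket -> illegal
(5,3): flips 1 -> legal
(5,7): no bracket -> illegal
(6,3): no bracket -> illegal
(6,4): flips 1 -> legal
(6,5): no bracket -> illegal
(6,6): flips 1 -> legal
(6,7): no bracket -> illegal

Answer: (2,4) (3,5) (4,2) (5,3) (6,4) (6,6)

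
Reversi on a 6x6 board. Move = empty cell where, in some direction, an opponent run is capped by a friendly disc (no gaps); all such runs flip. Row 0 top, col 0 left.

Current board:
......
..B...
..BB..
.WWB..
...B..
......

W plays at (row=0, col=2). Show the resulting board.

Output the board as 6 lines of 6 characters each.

Place W at (0,2); scan 8 dirs for brackets.
Dir NW: edge -> no flip
Dir N: edge -> no flip
Dir NE: edge -> no flip
Dir W: first cell '.' (not opp) -> no flip
Dir E: first cell '.' (not opp) -> no flip
Dir SW: first cell '.' (not opp) -> no flip
Dir S: opp run (1,2) (2,2) capped by W -> flip
Dir SE: first cell '.' (not opp) -> no flip
All flips: (1,2) (2,2)

Answer: ..W...
..W...
..WB..
.WWB..
...B..
......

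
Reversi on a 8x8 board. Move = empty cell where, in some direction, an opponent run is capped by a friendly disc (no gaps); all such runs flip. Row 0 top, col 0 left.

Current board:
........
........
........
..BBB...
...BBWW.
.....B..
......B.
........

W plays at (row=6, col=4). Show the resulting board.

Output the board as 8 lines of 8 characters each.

Answer: ........
........
........
..BBB...
...BBWW.
.....W..
....W.B.
........

Derivation:
Place W at (6,4); scan 8 dirs for brackets.
Dir NW: first cell '.' (not opp) -> no flip
Dir N: first cell '.' (not opp) -> no flip
Dir NE: opp run (5,5) capped by W -> flip
Dir W: first cell '.' (not opp) -> no flip
Dir E: first cell '.' (not opp) -> no flip
Dir SW: first cell '.' (not opp) -> no flip
Dir S: first cell '.' (not opp) -> no flip
Dir SE: first cell '.' (not opp) -> no flip
All flips: (5,5)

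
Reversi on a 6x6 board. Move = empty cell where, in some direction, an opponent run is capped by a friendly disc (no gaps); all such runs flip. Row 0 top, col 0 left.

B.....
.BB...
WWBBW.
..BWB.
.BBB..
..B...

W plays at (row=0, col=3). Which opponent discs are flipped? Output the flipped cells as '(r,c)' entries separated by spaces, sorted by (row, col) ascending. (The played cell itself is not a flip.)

Answer: (1,2)

Derivation:
Dir NW: edge -> no flip
Dir N: edge -> no flip
Dir NE: edge -> no flip
Dir W: first cell '.' (not opp) -> no flip
Dir E: first cell '.' (not opp) -> no flip
Dir SW: opp run (1,2) capped by W -> flip
Dir S: first cell '.' (not opp) -> no flip
Dir SE: first cell '.' (not opp) -> no flip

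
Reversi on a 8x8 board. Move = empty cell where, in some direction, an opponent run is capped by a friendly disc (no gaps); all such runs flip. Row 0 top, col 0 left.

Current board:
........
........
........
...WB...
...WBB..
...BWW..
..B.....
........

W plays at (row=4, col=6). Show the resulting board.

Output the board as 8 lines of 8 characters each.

Answer: ........
........
........
...WB...
...WWWW.
...BWW..
..B.....
........

Derivation:
Place W at (4,6); scan 8 dirs for brackets.
Dir NW: first cell '.' (not opp) -> no flip
Dir N: first cell '.' (not opp) -> no flip
Dir NE: first cell '.' (not opp) -> no flip
Dir W: opp run (4,5) (4,4) capped by W -> flip
Dir E: first cell '.' (not opp) -> no flip
Dir SW: first cell 'W' (not opp) -> no flip
Dir S: first cell '.' (not opp) -> no flip
Dir SE: first cell '.' (not opp) -> no flip
All flips: (4,4) (4,5)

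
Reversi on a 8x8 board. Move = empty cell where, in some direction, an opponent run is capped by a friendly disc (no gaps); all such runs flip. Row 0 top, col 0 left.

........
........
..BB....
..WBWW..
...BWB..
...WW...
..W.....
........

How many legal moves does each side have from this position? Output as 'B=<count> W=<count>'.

-- B to move --
(2,1): flips 1 -> legal
(2,4): no bracket -> illegal
(2,5): flips 2 -> legal
(2,6): no bracket -> illegal
(3,1): flips 1 -> legal
(3,6): flips 2 -> legal
(4,1): flips 1 -> legal
(4,2): flips 1 -> legal
(4,6): no bracket -> illegal
(5,1): no bracket -> illegal
(5,2): no bracket -> illegal
(5,5): flips 1 -> legal
(6,1): no bracket -> illegal
(6,3): flips 2 -> legal
(6,4): no bracket -> illegal
(6,5): flips 1 -> legal
(7,1): no bracket -> illegal
(7,2): no bracket -> illegal
(7,3): no bracket -> illegal
B mobility = 9
-- W to move --
(1,1): flips 2 -> legal
(1,2): flips 2 -> legal
(1,3): flips 3 -> legal
(1,4): flips 1 -> legal
(2,1): no bracket -> illegal
(2,4): no bracket -> illegal
(3,1): no bracket -> illegal
(3,6): flips 1 -> legal
(4,2): flips 1 -> legal
(4,6): flips 1 -> legal
(5,2): flips 1 -> legal
(5,5): flips 1 -> legal
(5,6): flips 1 -> legal
W mobility = 10

Answer: B=9 W=10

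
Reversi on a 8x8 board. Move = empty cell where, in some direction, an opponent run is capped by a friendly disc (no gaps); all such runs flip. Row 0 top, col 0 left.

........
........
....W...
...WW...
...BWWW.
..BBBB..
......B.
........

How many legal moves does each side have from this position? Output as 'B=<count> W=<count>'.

Answer: B=8 W=7

Derivation:
-- B to move --
(1,3): no bracket -> illegal
(1,4): flips 3 -> legal
(1,5): no bracket -> illegal
(2,2): flips 2 -> legal
(2,3): flips 1 -> legal
(2,5): flips 1 -> legal
(3,2): no bracket -> illegal
(3,5): flips 2 -> legal
(3,6): flips 1 -> legal
(3,7): flips 1 -> legal
(4,2): no bracket -> illegal
(4,7): flips 3 -> legal
(5,6): no bracket -> illegal
(5,7): no bracket -> illegal
B mobility = 8
-- W to move --
(3,2): no bracket -> illegal
(4,1): no bracket -> illegal
(4,2): flips 1 -> legal
(5,1): no bracket -> illegal
(5,6): no bracket -> illegal
(5,7): no bracket -> illegal
(6,1): flips 2 -> legal
(6,2): flips 1 -> legal
(6,3): flips 3 -> legal
(6,4): flips 2 -> legal
(6,5): flips 1 -> legal
(6,7): no bracket -> illegal
(7,5): no bracket -> illegal
(7,6): no bracket -> illegal
(7,7): flips 2 -> legal
W mobility = 7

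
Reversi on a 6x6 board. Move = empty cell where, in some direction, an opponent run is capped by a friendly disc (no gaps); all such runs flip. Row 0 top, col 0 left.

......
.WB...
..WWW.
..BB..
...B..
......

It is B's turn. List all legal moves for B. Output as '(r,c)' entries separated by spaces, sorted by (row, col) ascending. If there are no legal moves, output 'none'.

Answer: (0,0) (1,0) (1,3) (1,4) (1,5) (3,4)

Derivation:
(0,0): flips 2 -> legal
(0,1): no bracket -> illegal
(0,2): no bracket -> illegal
(1,0): flips 1 -> legal
(1,3): flips 1 -> legal
(1,4): flips 1 -> legal
(1,5): flips 1 -> legal
(2,0): no bracket -> illegal
(2,1): no bracket -> illegal
(2,5): no bracket -> illegal
(3,1): no bracket -> illegal
(3,4): flips 1 -> legal
(3,5): no bracket -> illegal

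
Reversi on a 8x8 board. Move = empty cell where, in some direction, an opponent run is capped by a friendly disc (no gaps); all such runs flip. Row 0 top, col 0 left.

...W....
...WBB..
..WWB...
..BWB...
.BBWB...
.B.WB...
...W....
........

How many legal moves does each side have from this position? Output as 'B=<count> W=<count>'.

Answer: B=8 W=14

Derivation:
-- B to move --
(0,2): flips 1 -> legal
(0,4): no bracket -> illegal
(1,1): flips 2 -> legal
(1,2): flips 3 -> legal
(2,1): flips 2 -> legal
(3,1): no bracket -> illegal
(5,2): flips 2 -> legal
(6,2): flips 1 -> legal
(6,4): flips 1 -> legal
(7,2): flips 1 -> legal
(7,3): no bracket -> illegal
(7,4): no bracket -> illegal
B mobility = 8
-- W to move --
(0,4): no bracket -> illegal
(0,5): flips 1 -> legal
(0,6): flips 2 -> legal
(1,6): flips 2 -> legal
(2,1): flips 1 -> legal
(2,5): flips 3 -> legal
(2,6): no bracket -> illegal
(3,0): no bracket -> illegal
(3,1): flips 2 -> legal
(3,5): flips 3 -> legal
(4,0): flips 2 -> legal
(4,5): flips 3 -> legal
(5,0): flips 2 -> legal
(5,2): flips 2 -> legal
(5,5): flips 2 -> legal
(6,0): flips 2 -> legal
(6,1): no bracket -> illegal
(6,2): no bracket -> illegal
(6,4): no bracket -> illegal
(6,5): flips 1 -> legal
W mobility = 14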